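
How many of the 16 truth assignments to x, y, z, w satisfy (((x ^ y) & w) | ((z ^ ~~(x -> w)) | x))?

x  y  z  w     (x ^ y)  ((x ^ y) & w)  (x -> w)  ~(x -> w)  ~~(x -> w)  (z ^ ~~(x -> w))  ((z ^ ~~(x -> w)) | x)  φ
T  T  T  T        F           F           T          F          T              F                    T             T
T  T  T  F        F           F           F          T          F              T                    T             T
T  T  F  T        F           F           T          F          T              T                    T             T
T  T  F  F        F           F           F          T          F              F                    T             T
T  F  T  T        T           T           T          F          T              F                    T             T
T  F  T  F        T           F           F          T          F              T                    T             T
T  F  F  T        T           T           T          F          T              T                    T             T
T  F  F  F        T           F           F          T          F              F                    T             T
F  T  T  T        T           T           T          F          T              F                    F             T
F  T  T  F        T           F           T          F          T              F                    F             F
F  T  F  T        T           T           T          F          T              T                    T             T
F  T  F  F        T           F           T          F          T              T                    T             T
F  F  T  T        F           F           T          F          T              F                    F             F
F  F  T  F        F           F           T          F          T              F                    F             F
F  F  F  T        F           F           T          F          T              T                    T             T
F  F  F  F        F           F           T          F          T              T                    T             T
The formula is true on 13 of the 16 rows.

13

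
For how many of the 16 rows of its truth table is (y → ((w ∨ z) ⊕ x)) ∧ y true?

x | y | z | w | (w ∨ z) | ((w ∨ z) ⊕ x) | (y → ((w ∨ z) ⊕ x)) | ((y → ((w ∨ z) ⊕ x)) ∧ y)
- | - | - | - | ------- | ------------- | ------------------- | -------------------------
T | T | T | T |    T    |       F       |          F          |             F            
T | T | T | F |    T    |       F       |          F          |             F            
T | T | F | T |    T    |       F       |          F          |             F            
T | T | F | F |    F    |       T       |          T          |             T            
T | F | T | T |    T    |       F       |          T          |             F            
T | F | T | F |    T    |       F       |          T          |             F            
T | F | F | T |    T    |       F       |          T          |             F            
T | F | F | F |    F    |       T       |          T          |             F            
F | T | T | T |    T    |       T       |          T          |             T            
F | T | T | F |    T    |       T       |          T          |             T            
F | T | F | T |    T    |       T       |          T          |             T            
F | T | F | F |    F    |       F       |          F          |             F            
F | F | T | T |    T    |       T       |          T          |             F            
F | F | T | F |    T    |       T       |          T          |             F            
F | F | F | T |    T    |       T       |          T          |             F            
F | F | F | F |    F    |       F       |          T          |             F            
The formula is true on 4 of the 16 rows.

4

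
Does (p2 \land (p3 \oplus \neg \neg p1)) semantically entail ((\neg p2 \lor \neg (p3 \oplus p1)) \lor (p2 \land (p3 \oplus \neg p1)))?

no

p1  p2  p3  |  φ  ψ
F   F   F   |  F  T
F   F   T   |  F  T
F   T   F   |  F  T
F   T   T   |  T  F
T   F   F   |  F  T
T   F   T   |  F  T
T   T   F   |  T  F
T   T   T   |  F  T
At p1=F, p2=T, p3=T we have φ true but ψ false, so φ does not entail ψ.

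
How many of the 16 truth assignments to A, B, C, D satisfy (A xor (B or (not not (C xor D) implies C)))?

A | B | C | D | φ
- | - | - | - | -
T | T | T | T | F
T | T | T | F | F
T | T | F | T | F
T | T | F | F | F
T | F | T | T | F
T | F | T | F | F
T | F | F | T | T
T | F | F | F | F
F | T | T | T | T
F | T | T | F | T
F | T | F | T | T
F | T | F | F | T
F | F | T | T | T
F | F | T | F | T
F | F | F | T | F
F | F | F | F | T
The formula is true on 8 of the 16 rows.

8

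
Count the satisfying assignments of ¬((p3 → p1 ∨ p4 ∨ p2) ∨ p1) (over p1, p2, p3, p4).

1

p1  p2  p3  p4  |  (p1 ∨ p4 ∨ p2)  (p3 → (p1 ∨ p4 ∨ p2))  ((p3 → (p1 ∨ p4 ∨ p2)) ∨ p1)  ¬((p3 → (p1 ∨ p4 ∨ p2)) ∨ p1)
T   T   T   T   |        T                   T                         T                              F              
T   T   T   F   |        T                   T                         T                              F              
T   T   F   T   |        T                   T                         T                              F              
T   T   F   F   |        T                   T                         T                              F              
T   F   T   T   |        T                   T                         T                              F              
T   F   T   F   |        T                   T                         T                              F              
T   F   F   T   |        T                   T                         T                              F              
T   F   F   F   |        T                   T                         T                              F              
F   T   T   T   |        T                   T                         T                              F              
F   T   T   F   |        T                   T                         T                              F              
F   T   F   T   |        T                   T                         T                              F              
F   T   F   F   |        T                   T                         T                              F              
F   F   T   T   |        T                   T                         T                              F              
F   F   T   F   |        F                   F                         F                              T              
F   F   F   T   |        T                   T                         T                              F              
F   F   F   F   |        F                   T                         T                              F              
The formula is true on 1 of the 16 rows.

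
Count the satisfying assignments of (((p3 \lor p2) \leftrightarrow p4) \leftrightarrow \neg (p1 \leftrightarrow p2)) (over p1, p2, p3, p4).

p1  p2  p3  p4  |  φ
0   0   0   0   |  0
0   0   0   1   |  1
0   0   1   0   |  1
0   0   1   1   |  0
0   1   0   0   |  0
0   1   0   1   |  1
0   1   1   0   |  0
0   1   1   1   |  1
1   0   0   0   |  1
1   0   0   1   |  0
1   0   1   0   |  0
1   0   1   1   |  1
1   1   0   0   |  1
1   1   0   1   |  0
1   1   1   0   |  1
1   1   1   1   |  0
The formula is true on 8 of the 16 rows.

8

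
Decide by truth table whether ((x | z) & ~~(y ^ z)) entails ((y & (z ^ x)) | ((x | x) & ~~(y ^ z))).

no

  x      y      z    |    φ      ψ  
 True   True   True  |  False  False
 True   True  False  |   True   True
 True  False   True  |   True   True
 True  False  False  |  False  False
False   True   True  |  False   True
False   True  False  |  False  False
False  False   True  |   True  False
False  False  False  |  False  False
At x=False, y=False, z=True we have φ true but ψ false, so φ does not entail ψ.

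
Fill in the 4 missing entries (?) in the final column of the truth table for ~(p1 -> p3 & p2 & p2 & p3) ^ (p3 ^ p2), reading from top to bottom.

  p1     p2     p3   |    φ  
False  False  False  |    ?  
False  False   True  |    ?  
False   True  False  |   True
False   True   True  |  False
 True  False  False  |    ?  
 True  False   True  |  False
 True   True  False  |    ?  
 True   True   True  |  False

False, True, True, False

Row p1=False, p2=False, p3=False: ~(p1 -> p3 & p2 & p2 & p3) = False, (p3 ^ p2) = False, so the formula = False.
Row p1=False, p2=False, p3=True: ~(p1 -> p3 & p2 & p2 & p3) = False, (p3 ^ p2) = True, so the formula = True.
Row p1=True, p2=False, p3=False: ~(p1 -> p3 & p2 & p2 & p3) = True, (p3 ^ p2) = False, so the formula = True.
Row p1=True, p2=True, p3=False: ~(p1 -> p3 & p2 & p2 & p3) = True, (p3 ^ p2) = True, so the formula = False.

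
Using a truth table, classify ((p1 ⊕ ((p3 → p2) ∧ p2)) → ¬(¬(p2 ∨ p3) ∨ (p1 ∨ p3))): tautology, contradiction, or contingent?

contingent

p1 | p2 | p3 | φ
-- | -- | -- | -
T  | T  | T  | T
T  | T  | F  | T
T  | F  | T  | F
T  | F  | F  | F
F  | T  | T  | F
F  | T  | F  | T
F  | F  | T  | T
F  | F  | F  | T
5 of 8 rows are T, so the formula is contingent.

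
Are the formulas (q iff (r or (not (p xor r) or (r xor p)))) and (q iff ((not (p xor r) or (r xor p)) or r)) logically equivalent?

equivalent

p | q | r || φ | ψ
0 | 0 | 0 || 0 | 0
0 | 0 | 1 || 0 | 0
0 | 1 | 0 || 1 | 1
0 | 1 | 1 || 1 | 1
1 | 0 | 0 || 0 | 0
1 | 0 | 1 || 0 | 0
1 | 1 | 0 || 1 | 1
1 | 1 | 1 || 1 | 1
The columns for φ and ψ agree on every row, so they are logically equivalent.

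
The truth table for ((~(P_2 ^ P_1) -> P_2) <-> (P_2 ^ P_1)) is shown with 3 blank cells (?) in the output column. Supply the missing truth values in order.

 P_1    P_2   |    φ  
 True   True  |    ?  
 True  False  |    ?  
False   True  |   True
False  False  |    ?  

Row P_1=True, P_2=True: (~(P_2 ^ P_1) -> P_2) = True, (P_2 ^ P_1) = False, so the formula = False.
Row P_1=True, P_2=False: (~(P_2 ^ P_1) -> P_2) = True, (P_2 ^ P_1) = True, so the formula = True.
Row P_1=False, P_2=False: (~(P_2 ^ P_1) -> P_2) = False, (P_2 ^ P_1) = False, so the formula = True.

False, True, True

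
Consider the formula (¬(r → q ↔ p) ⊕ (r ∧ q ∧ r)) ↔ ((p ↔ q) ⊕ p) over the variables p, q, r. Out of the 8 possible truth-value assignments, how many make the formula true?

p  q  r  |  φ
F  F  F  |  T
F  F  T  |  F
F  T  F  |  F
F  T  T  |  T
T  F  F  |  F
T  F  T  |  T
T  T  F  |  T
T  T  T  |  F
The formula is true on 4 of the 8 rows.

4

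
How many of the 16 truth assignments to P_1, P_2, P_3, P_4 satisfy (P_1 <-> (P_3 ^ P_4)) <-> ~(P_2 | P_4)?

P_1  P_2  P_3  P_4     (P_3 ^ P_4)  (P_1 <-> (P_3 ^ P_4))  (P_2 | P_4)  ~(P_2 | P_4)  φ
 1    1    1    1           0                 0                 1            0        1
 1    1    1    0           1                 1                 1            0        0
 1    1    0    1           1                 1                 1            0        0
 1    1    0    0           0                 0                 1            0        1
 1    0    1    1           0                 0                 1            0        1
 1    0    1    0           1                 1                 0            1        1
 1    0    0    1           1                 1                 1            0        0
 1    0    0    0           0                 0                 0            1        0
 0    1    1    1           0                 1                 1            0        0
 0    1    1    0           1                 0                 1            0        1
 0    1    0    1           1                 0                 1            0        1
 0    1    0    0           0                 1                 1            0        0
 0    0    1    1           0                 1                 1            0        0
 0    0    1    0           1                 0                 0            1        0
 0    0    0    1           1                 0                 1            0        1
 0    0    0    0           0                 1                 0            1        1
The formula is true on 8 of the 16 rows.

8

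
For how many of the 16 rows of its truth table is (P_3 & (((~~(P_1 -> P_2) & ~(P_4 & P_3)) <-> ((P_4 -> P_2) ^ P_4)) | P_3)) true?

8

P_1 | P_2 | P_3 | P_4 | φ
--- | --- | --- | --- | -
 1  |  1  |  1  |  1  | 1
 1  |  1  |  1  |  0  | 1
 1  |  1  |  0  |  1  | 0
 1  |  1  |  0  |  0  | 0
 1  |  0  |  1  |  1  | 1
 1  |  0  |  1  |  0  | 1
 1  |  0  |  0  |  1  | 0
 1  |  0  |  0  |  0  | 0
 0  |  1  |  1  |  1  | 1
 0  |  1  |  1  |  0  | 1
 0  |  1  |  0  |  1  | 0
 0  |  1  |  0  |  0  | 0
 0  |  0  |  1  |  1  | 1
 0  |  0  |  1  |  0  | 1
 0  |  0  |  0  |  1  | 0
 0  |  0  |  0  |  0  | 0
The formula is true on 8 of the 16 rows.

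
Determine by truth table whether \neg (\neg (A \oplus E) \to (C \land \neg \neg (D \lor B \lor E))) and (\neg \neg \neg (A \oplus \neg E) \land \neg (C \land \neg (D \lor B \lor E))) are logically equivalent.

A | B | C | D | E || φ | ψ
F | F | F | F | F || T | F
F | F | F | F | T || F | T
F | F | F | T | F || T | F
F | F | F | T | T || F | T
F | F | T | F | F || T | F
F | F | T | F | T || F | T
F | F | T | T | F || F | F
F | F | T | T | T || F | T
F | T | F | F | F || T | F
F | T | F | F | T || F | T
F | T | F | T | F || T | F
F | T | F | T | T || F | T
F | T | T | F | F || F | F
F | T | T | F | T || F | T
F | T | T | T | F || F | F
F | T | T | T | T || F | T
T | F | F | F | F || F | T
T | F | F | F | T || T | F
T | F | F | T | F || F | T
T | F | F | T | T || T | F
T | F | T | F | F || F | F
T | F | T | F | T || F | F
T | F | T | T | F || F | T
T | F | T | T | T || F | F
T | T | F | F | F || F | T
T | T | F | F | T || T | F
T | T | F | T | F || F | T
T | T | F | T | T || T | F
T | T | T | F | F || F | T
T | T | T | F | T || F | F
T | T | T | T | F || F | T
T | T | T | T | T || F | F
The columns differ at A=F, B=F, C=F, D=F, E=F (φ=T, ψ=F), so they are not equivalent.

not equivalent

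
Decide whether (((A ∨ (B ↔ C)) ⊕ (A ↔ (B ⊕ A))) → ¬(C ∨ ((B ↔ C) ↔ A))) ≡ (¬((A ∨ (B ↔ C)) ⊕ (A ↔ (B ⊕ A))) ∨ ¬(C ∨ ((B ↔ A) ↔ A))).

not equivalent

A | B | C | φ | ψ
- | - | - | - | -
1 | 1 | 1 | 0 | 0
1 | 1 | 0 | 1 | 0
1 | 0 | 1 | 1 | 1
1 | 0 | 0 | 1 | 1
0 | 1 | 1 | 0 | 0
0 | 1 | 0 | 1 | 1
0 | 0 | 1 | 0 | 0
0 | 0 | 0 | 1 | 1
The columns differ at A=1, B=1, C=0 (φ=1, ψ=0), so they are not equivalent.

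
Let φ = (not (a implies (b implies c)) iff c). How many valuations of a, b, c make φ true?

3

a  b  c  |  (b implies c)  (a implies (b implies c))  φ
F  F  F  |        T                    T              T
F  F  T  |        T                    T              F
F  T  F  |        F                    T              T
F  T  T  |        T                    T              F
T  F  F  |        T                    T              T
T  F  T  |        T                    T              F
T  T  F  |        F                    F              F
T  T  T  |        T                    T              F
The formula is true on 3 of the 8 rows.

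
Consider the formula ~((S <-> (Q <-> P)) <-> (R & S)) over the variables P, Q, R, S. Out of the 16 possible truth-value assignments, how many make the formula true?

8

P | Q | R | S | (Q <-> P) | (S <-> (Q <-> P)) | (R & S) | φ
- | - | - | - | --------- | ----------------- | ------- | -
T | T | T | T |     T     |         T         |    T    | F
T | T | T | F |     T     |         F         |    F    | F
T | T | F | T |     T     |         T         |    F    | T
T | T | F | F |     T     |         F         |    F    | F
T | F | T | T |     F     |         F         |    T    | T
T | F | T | F |     F     |         T         |    F    | T
T | F | F | T |     F     |         F         |    F    | F
T | F | F | F |     F     |         T         |    F    | T
F | T | T | T |     F     |         F         |    T    | T
F | T | T | F |     F     |         T         |    F    | T
F | T | F | T |     F     |         F         |    F    | F
F | T | F | F |     F     |         T         |    F    | T
F | F | T | T |     T     |         T         |    T    | F
F | F | T | F |     T     |         F         |    F    | F
F | F | F | T |     T     |         T         |    F    | T
F | F | F | F |     T     |         F         |    F    | F
The formula is true on 8 of the 16 rows.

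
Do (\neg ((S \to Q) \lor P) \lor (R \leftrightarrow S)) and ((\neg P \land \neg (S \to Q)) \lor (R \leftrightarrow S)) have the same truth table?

P | Q | R | S | φ | ψ
- | - | - | - | - | -
0 | 0 | 0 | 0 | 1 | 1
0 | 0 | 0 | 1 | 1 | 1
0 | 0 | 1 | 0 | 0 | 0
0 | 0 | 1 | 1 | 1 | 1
0 | 1 | 0 | 0 | 1 | 1
0 | 1 | 0 | 1 | 0 | 0
0 | 1 | 1 | 0 | 0 | 0
0 | 1 | 1 | 1 | 1 | 1
1 | 0 | 0 | 0 | 1 | 1
1 | 0 | 0 | 1 | 0 | 0
1 | 0 | 1 | 0 | 0 | 0
1 | 0 | 1 | 1 | 1 | 1
1 | 1 | 0 | 0 | 1 | 1
1 | 1 | 0 | 1 | 0 | 0
1 | 1 | 1 | 0 | 0 | 0
1 | 1 | 1 | 1 | 1 | 1
The columns for φ and ψ agree on every row, so they are logically equivalent.

equivalent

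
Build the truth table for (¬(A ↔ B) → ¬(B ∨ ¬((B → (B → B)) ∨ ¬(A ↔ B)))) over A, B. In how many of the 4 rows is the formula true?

3

  A   |   B   ||   φ  
 True |  True ||  True
 True | False ||  True
False |  True || False
False | False ||  True
The formula is true on 3 of the 4 rows.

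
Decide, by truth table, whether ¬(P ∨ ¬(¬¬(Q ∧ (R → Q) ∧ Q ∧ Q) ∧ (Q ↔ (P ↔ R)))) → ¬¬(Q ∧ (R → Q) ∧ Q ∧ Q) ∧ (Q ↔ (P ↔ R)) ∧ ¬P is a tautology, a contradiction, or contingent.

P | Q | R || φ
0 | 0 | 0 || 1
0 | 0 | 1 || 1
0 | 1 | 0 || 1
0 | 1 | 1 || 1
1 | 0 | 0 || 1
1 | 0 | 1 || 1
1 | 1 | 0 || 1
1 | 1 | 1 || 1
Every row is 1, so the formula is a tautology.

tautology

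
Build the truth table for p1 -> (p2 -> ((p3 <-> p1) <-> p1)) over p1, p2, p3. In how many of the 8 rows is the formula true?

7

  p1  |   p2  |   p3  || (p3 <-> p1) | ((p3 <-> p1) <-> p1) | (p2 -> ((p3 <-> p1) <-> p1)) |   φ  
False | False | False ||     True    |        False         |             True             |  True
False | False |  True ||    False    |         True         |             True             |  True
False |  True | False ||     True    |        False         |            False             |  True
False |  True |  True ||    False    |         True         |             True             |  True
 True | False | False ||    False    |        False         |             True             |  True
 True | False |  True ||     True    |         True         |             True             |  True
 True |  True | False ||    False    |        False         |            False             | False
 True |  True |  True ||     True    |         True         |             True             |  True
The formula is true on 7 of the 8 rows.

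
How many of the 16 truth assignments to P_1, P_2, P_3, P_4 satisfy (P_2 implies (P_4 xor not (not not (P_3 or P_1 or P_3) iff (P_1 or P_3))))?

12

P_1 | P_2 | P_3 | P_4 || φ
 0  |  0  |  0  |  0  || 1
 0  |  0  |  0  |  1  || 1
 0  |  0  |  1  |  0  || 1
 0  |  0  |  1  |  1  || 1
 0  |  1  |  0  |  0  || 0
 0  |  1  |  0  |  1  || 1
 0  |  1  |  1  |  0  || 0
 0  |  1  |  1  |  1  || 1
 1  |  0  |  0  |  0  || 1
 1  |  0  |  0  |  1  || 1
 1  |  0  |  1  |  0  || 1
 1  |  0  |  1  |  1  || 1
 1  |  1  |  0  |  0  || 0
 1  |  1  |  0  |  1  || 1
 1  |  1  |  1  |  0  || 0
 1  |  1  |  1  |  1  || 1
The formula is true on 12 of the 16 rows.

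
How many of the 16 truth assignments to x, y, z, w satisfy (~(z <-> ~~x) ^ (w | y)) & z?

x  y  z  w     ~x  ~~x  (z <-> ~~x)  ~(z <-> ~~x)  (w | y)  (~(z <-> ~~x) ^ (w | y))  ((~(z <-> ~~x) ^ (w | y)) & z)
0  0  0  0     1    0        1            0           0                0                            0               
0  0  0  1     1    0        1            0           1                1                            0               
0  0  1  0     1    0        0            1           0                1                            1               
0  0  1  1     1    0        0            1           1                0                            0               
0  1  0  0     1    0        1            0           1                1                            0               
0  1  0  1     1    0        1            0           1                1                            0               
0  1  1  0     1    0        0            1           1                0                            0               
0  1  1  1     1    0        0            1           1                0                            0               
1  0  0  0     0    1        0            1           0                1                            0               
1  0  0  1     0    1        0            1           1                0                            0               
1  0  1  0     0    1        1            0           0                0                            0               
1  0  1  1     0    1        1            0           1                1                            1               
1  1  0  0     0    1        0            1           1                0                            0               
1  1  0  1     0    1        0            1           1                0                            0               
1  1  1  0     0    1        1            0           1                1                            1               
1  1  1  1     0    1        1            0           1                1                            1               
The formula is true on 4 of the 16 rows.

4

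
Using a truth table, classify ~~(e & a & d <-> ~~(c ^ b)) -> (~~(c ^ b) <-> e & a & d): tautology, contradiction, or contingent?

a | b | c | d | e | φ
- | - | - | - | - | -
1 | 1 | 1 | 1 | 1 | 1
1 | 1 | 1 | 1 | 0 | 1
1 | 1 | 1 | 0 | 1 | 1
1 | 1 | 1 | 0 | 0 | 1
1 | 1 | 0 | 1 | 1 | 1
1 | 1 | 0 | 1 | 0 | 1
1 | 1 | 0 | 0 | 1 | 1
1 | 1 | 0 | 0 | 0 | 1
1 | 0 | 1 | 1 | 1 | 1
1 | 0 | 1 | 1 | 0 | 1
1 | 0 | 1 | 0 | 1 | 1
1 | 0 | 1 | 0 | 0 | 1
1 | 0 | 0 | 1 | 1 | 1
1 | 0 | 0 | 1 | 0 | 1
1 | 0 | 0 | 0 | 1 | 1
1 | 0 | 0 | 0 | 0 | 1
0 | 1 | 1 | 1 | 1 | 1
0 | 1 | 1 | 1 | 0 | 1
0 | 1 | 1 | 0 | 1 | 1
0 | 1 | 1 | 0 | 0 | 1
0 | 1 | 0 | 1 | 1 | 1
0 | 1 | 0 | 1 | 0 | 1
0 | 1 | 0 | 0 | 1 | 1
0 | 1 | 0 | 0 | 0 | 1
0 | 0 | 1 | 1 | 1 | 1
0 | 0 | 1 | 1 | 0 | 1
0 | 0 | 1 | 0 | 1 | 1
0 | 0 | 1 | 0 | 0 | 1
0 | 0 | 0 | 1 | 1 | 1
0 | 0 | 0 | 1 | 0 | 1
0 | 0 | 0 | 0 | 1 | 1
0 | 0 | 0 | 0 | 0 | 1
Every row is 1, so the formula is a tautology.

tautology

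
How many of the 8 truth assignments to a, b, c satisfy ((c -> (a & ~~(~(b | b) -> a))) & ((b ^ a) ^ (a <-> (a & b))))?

a | b | c | φ
- | - | - | -
T | T | T | T
T | T | F | T
T | F | T | T
T | F | F | T
F | T | T | F
F | T | F | F
F | F | T | F
F | F | F | T
The formula is true on 5 of the 8 rows.

5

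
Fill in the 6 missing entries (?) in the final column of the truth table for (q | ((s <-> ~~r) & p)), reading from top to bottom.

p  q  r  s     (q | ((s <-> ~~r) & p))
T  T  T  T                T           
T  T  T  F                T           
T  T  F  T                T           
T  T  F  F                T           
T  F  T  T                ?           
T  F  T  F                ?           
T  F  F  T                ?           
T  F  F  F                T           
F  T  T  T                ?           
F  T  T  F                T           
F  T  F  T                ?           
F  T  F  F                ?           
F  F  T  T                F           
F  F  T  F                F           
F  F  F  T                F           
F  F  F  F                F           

Row p=T, q=F, r=T, s=T: ((s <-> ~~r) & p) = T, so (q | ((s <-> ~~r) & p)) = T.
Row p=T, q=F, r=T, s=F: ((s <-> ~~r) & p) = F, so (q | ((s <-> ~~r) & p)) = F.
Row p=T, q=F, r=F, s=T: ((s <-> ~~r) & p) = F, so (q | ((s <-> ~~r) & p)) = F.
Row p=F, q=T, r=T, s=T: ((s <-> ~~r) & p) = F, so (q | ((s <-> ~~r) & p)) = T.
Row p=F, q=T, r=F, s=T: ((s <-> ~~r) & p) = F, so (q | ((s <-> ~~r) & p)) = T.
Row p=F, q=T, r=F, s=F: ((s <-> ~~r) & p) = F, so (q | ((s <-> ~~r) & p)) = T.

T, F, F, T, T, T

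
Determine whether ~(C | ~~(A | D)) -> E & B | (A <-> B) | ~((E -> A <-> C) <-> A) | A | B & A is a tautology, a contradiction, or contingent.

contingent

A | B | C | D | E | φ
- | - | - | - | - | -
F | F | F | F | F | T
F | F | F | F | T | T
F | F | F | T | F | T
F | F | F | T | T | T
F | F | T | F | F | T
F | F | T | F | T | T
F | F | T | T | F | T
F | F | T | T | T | T
F | T | F | F | F | F
F | T | F | F | T | T
F | T | F | T | F | T
F | T | F | T | T | T
F | T | T | F | F | T
F | T | T | F | T | T
F | T | T | T | F | T
F | T | T | T | T | T
T | F | F | F | F | T
T | F | F | F | T | T
T | F | F | T | F | T
T | F | F | T | T | T
T | F | T | F | F | T
T | F | T | F | T | T
T | F | T | T | F | T
T | F | T | T | T | T
T | T | F | F | F | T
T | T | F | F | T | T
T | T | F | T | F | T
T | T | F | T | T | T
T | T | T | F | F | T
T | T | T | F | T | T
T | T | T | T | F | T
T | T | T | T | T | T
31 of 32 rows are T, so the formula is contingent.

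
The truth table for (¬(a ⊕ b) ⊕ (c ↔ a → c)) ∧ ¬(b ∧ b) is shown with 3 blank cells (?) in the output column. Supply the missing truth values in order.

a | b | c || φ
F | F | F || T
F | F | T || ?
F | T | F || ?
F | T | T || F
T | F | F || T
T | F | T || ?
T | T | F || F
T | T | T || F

Row a=F, b=F, c=T: (¬(a ⊕ b) ⊕ (c ↔ a → c)) = F, ¬(b ∧ b) = T, so the formula = F.
Row a=F, b=T, c=F: (¬(a ⊕ b) ⊕ (c ↔ a → c)) = F, ¬(b ∧ b) = F, so the formula = F.
Row a=T, b=F, c=T: (¬(a ⊕ b) ⊕ (c ↔ a → c)) = T, ¬(b ∧ b) = T, so the formula = T.

F, F, T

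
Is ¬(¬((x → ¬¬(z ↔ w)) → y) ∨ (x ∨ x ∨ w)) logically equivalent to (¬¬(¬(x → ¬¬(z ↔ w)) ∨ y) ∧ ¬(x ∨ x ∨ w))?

x | y | z | w || φ | ψ
1 | 1 | 1 | 1 || 0 | 0
1 | 1 | 1 | 0 || 0 | 0
1 | 1 | 0 | 1 || 0 | 0
1 | 1 | 0 | 0 || 0 | 0
1 | 0 | 1 | 1 || 0 | 0
1 | 0 | 1 | 0 || 0 | 0
1 | 0 | 0 | 1 || 0 | 0
1 | 0 | 0 | 0 || 0 | 0
0 | 1 | 1 | 1 || 0 | 0
0 | 1 | 1 | 0 || 1 | 1
0 | 1 | 0 | 1 || 0 | 0
0 | 1 | 0 | 0 || 1 | 1
0 | 0 | 1 | 1 || 0 | 0
0 | 0 | 1 | 0 || 0 | 0
0 | 0 | 0 | 1 || 0 | 0
0 | 0 | 0 | 0 || 0 | 0
The columns for φ and ψ agree on every row, so they are logically equivalent.

equivalent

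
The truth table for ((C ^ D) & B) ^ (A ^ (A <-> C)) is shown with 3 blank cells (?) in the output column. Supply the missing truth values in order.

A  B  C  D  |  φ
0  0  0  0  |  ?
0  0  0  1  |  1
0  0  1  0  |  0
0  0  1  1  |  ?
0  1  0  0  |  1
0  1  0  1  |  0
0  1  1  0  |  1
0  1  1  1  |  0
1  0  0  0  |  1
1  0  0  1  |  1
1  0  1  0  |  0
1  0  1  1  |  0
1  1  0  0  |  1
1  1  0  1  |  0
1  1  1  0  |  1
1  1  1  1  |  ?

Row A=0, B=0, C=0, D=0: ((C ^ D) & B) = 0, (A ^ (A <-> C)) = 1, so the formula = 1.
Row A=0, B=0, C=1, D=1: ((C ^ D) & B) = 0, (A ^ (A <-> C)) = 0, so the formula = 0.
Row A=1, B=1, C=1, D=1: ((C ^ D) & B) = 0, (A ^ (A <-> C)) = 0, so the formula = 0.

1, 0, 0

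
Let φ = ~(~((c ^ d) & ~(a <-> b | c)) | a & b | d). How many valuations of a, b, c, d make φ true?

2

a  b  c  d     (c ^ d)  (b | c)  (a <-> (b | c))  ~(a <-> (b | c))  ((c ^ d) & ~(a <-> (b | c)))  (a & b)  φ
1  1  1  1        0        1            1                0                       0                   1     0
1  1  1  0        1        1            1                0                       0                   1     0
1  1  0  1        1        1            1                0                       0                   1     0
1  1  0  0        0        1            1                0                       0                   1     0
1  0  1  1        0        1            1                0                       0                   0     0
1  0  1  0        1        1            1                0                       0                   0     0
1  0  0  1        1        0            0                1                       1                   0     0
1  0  0  0        0        0            0                1                       0                   0     0
0  1  1  1        0        1            0                1                       0                   0     0
0  1  1  0        1        1            0                1                       1                   0     1
0  1  0  1        1        1            0                1                       1                   0     0
0  1  0  0        0        1            0                1                       0                   0     0
0  0  1  1        0        1            0                1                       0                   0     0
0  0  1  0        1        1            0                1                       1                   0     1
0  0  0  1        1        0            1                0                       0                   0     0
0  0  0  0        0        0            1                0                       0                   0     0
The formula is true on 2 of the 16 rows.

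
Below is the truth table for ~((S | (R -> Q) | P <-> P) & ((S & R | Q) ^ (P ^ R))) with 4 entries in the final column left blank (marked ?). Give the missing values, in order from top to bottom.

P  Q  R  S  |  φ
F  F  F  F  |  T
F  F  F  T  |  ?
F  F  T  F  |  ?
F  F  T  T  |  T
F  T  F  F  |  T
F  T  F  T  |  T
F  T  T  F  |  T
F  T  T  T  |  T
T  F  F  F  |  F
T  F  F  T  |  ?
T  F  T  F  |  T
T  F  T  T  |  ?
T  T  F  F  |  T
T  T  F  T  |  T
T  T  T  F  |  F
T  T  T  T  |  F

Row P=F, Q=F, R=F, S=T: (S | (R -> Q) | P <-> P) = F, ((S & R | Q) ^ (P ^ R)) = F, ((S | (R -> Q) | P <-> P) & ((S & R | Q) ^ (P ^ R))) = F, so the formula = T.
Row P=F, Q=F, R=T, S=F: (S | (R -> Q) | P <-> P) = T, ((S & R | Q) ^ (P ^ R)) = T, ((S | (R -> Q) | P <-> P) & ((S & R | Q) ^ (P ^ R))) = T, so the formula = F.
Row P=T, Q=F, R=F, S=T: (S | (R -> Q) | P <-> P) = T, ((S & R | Q) ^ (P ^ R)) = T, ((S | (R -> Q) | P <-> P) & ((S & R | Q) ^ (P ^ R))) = T, so the formula = F.
Row P=T, Q=F, R=T, S=T: (S | (R -> Q) | P <-> P) = T, ((S & R | Q) ^ (P ^ R)) = T, ((S | (R -> Q) | P <-> P) & ((S & R | Q) ^ (P ^ R))) = T, so the formula = F.

T, F, F, F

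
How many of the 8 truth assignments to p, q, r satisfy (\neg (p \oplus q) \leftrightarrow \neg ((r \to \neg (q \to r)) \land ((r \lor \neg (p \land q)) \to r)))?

3

p  q  r  |  φ
F  F  F  |  T
F  F  T  |  T
F  T  F  |  F
F  T  T  |  F
T  F  F  |  F
T  F  T  |  F
T  T  F  |  F
T  T  T  |  T
The formula is true on 3 of the 8 rows.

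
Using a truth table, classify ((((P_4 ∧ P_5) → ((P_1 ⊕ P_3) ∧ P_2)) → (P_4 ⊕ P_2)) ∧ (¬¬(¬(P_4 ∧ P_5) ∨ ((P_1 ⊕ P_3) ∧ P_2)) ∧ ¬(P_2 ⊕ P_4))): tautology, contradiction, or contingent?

contradiction

P_1 | P_2 | P_3 | P_4 | P_5 | φ
--- | --- | --- | --- | --- | -
 1  |  1  |  1  |  1  |  1  | 0
 1  |  1  |  1  |  1  |  0  | 0
 1  |  1  |  1  |  0  |  1  | 0
 1  |  1  |  1  |  0  |  0  | 0
 1  |  1  |  0  |  1  |  1  | 0
 1  |  1  |  0  |  1  |  0  | 0
 1  |  1  |  0  |  0  |  1  | 0
 1  |  1  |  0  |  0  |  0  | 0
 1  |  0  |  1  |  1  |  1  | 0
 1  |  0  |  1  |  1  |  0  | 0
 1  |  0  |  1  |  0  |  1  | 0
 1  |  0  |  1  |  0  |  0  | 0
 1  |  0  |  0  |  1  |  1  | 0
 1  |  0  |  0  |  1  |  0  | 0
 1  |  0  |  0  |  0  |  1  | 0
 1  |  0  |  0  |  0  |  0  | 0
 0  |  1  |  1  |  1  |  1  | 0
 0  |  1  |  1  |  1  |  0  | 0
 0  |  1  |  1  |  0  |  1  | 0
 0  |  1  |  1  |  0  |  0  | 0
 0  |  1  |  0  |  1  |  1  | 0
 0  |  1  |  0  |  1  |  0  | 0
 0  |  1  |  0  |  0  |  1  | 0
 0  |  1  |  0  |  0  |  0  | 0
 0  |  0  |  1  |  1  |  1  | 0
 0  |  0  |  1  |  1  |  0  | 0
 0  |  0  |  1  |  0  |  1  | 0
 0  |  0  |  1  |  0  |  0  | 0
 0  |  0  |  0  |  1  |  1  | 0
 0  |  0  |  0  |  1  |  0  | 0
 0  |  0  |  0  |  0  |  1  | 0
 0  |  0  |  0  |  0  |  0  | 0
Every row is 0, so the formula is a contradiction.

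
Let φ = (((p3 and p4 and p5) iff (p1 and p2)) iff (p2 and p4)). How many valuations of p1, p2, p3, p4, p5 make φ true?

p1 | p2 | p3 | p4 | p5 || φ
F  | F  | F  | F  | F  || F
F  | F  | F  | F  | T  || F
F  | F  | F  | T  | F  || F
F  | F  | F  | T  | T  || F
F  | F  | T  | F  | F  || F
F  | F  | T  | F  | T  || F
F  | F  | T  | T  | F  || F
F  | F  | T  | T  | T  || T
F  | T  | F  | F  | F  || F
F  | T  | F  | F  | T  || F
F  | T  | F  | T  | F  || T
F  | T  | F  | T  | T  || T
F  | T  | T  | F  | F  || F
F  | T  | T  | F  | T  || F
F  | T  | T  | T  | F  || T
F  | T  | T  | T  | T  || F
T  | F  | F  | F  | F  || F
T  | F  | F  | F  | T  || F
T  | F  | F  | T  | F  || F
T  | F  | F  | T  | T  || F
T  | F  | T  | F  | F  || F
T  | F  | T  | F  | T  || F
T  | F  | T  | T  | F  || F
T  | F  | T  | T  | T  || T
T  | T  | F  | F  | F  || T
T  | T  | F  | F  | T  || T
T  | T  | F  | T  | F  || F
T  | T  | F  | T  | T  || F
T  | T  | T  | F  | F  || T
T  | T  | T  | F  | T  || T
T  | T  | T  | T  | F  || F
T  | T  | T  | T  | T  || T
The formula is true on 10 of the 32 rows.

10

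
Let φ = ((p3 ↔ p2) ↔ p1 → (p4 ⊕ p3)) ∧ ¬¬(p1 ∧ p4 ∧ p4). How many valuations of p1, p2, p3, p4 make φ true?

p1  p2  p3  p4  |  φ
0   0   0   0   |  0
0   0   0   1   |  0
0   0   1   0   |  0
0   0   1   1   |  0
0   1   0   0   |  0
0   1   0   1   |  0
0   1   1   0   |  0
0   1   1   1   |  0
1   0   0   0   |  0
1   0   0   1   |  1
1   0   1   0   |  0
1   0   1   1   |  1
1   1   0   0   |  0
1   1   0   1   |  0
1   1   1   0   |  0
1   1   1   1   |  0
The formula is true on 2 of the 16 rows.

2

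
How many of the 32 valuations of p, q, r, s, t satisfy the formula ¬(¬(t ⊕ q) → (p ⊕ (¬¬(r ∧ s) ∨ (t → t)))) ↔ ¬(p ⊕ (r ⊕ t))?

16

p | q | r | s | t | φ
- | - | - | - | - | -
T | T | T | T | T | F
T | T | T | T | F | F
T | T | T | F | T | F
T | T | T | F | F | F
T | T | F | T | T | T
T | T | F | T | F | T
T | T | F | F | T | T
T | T | F | F | F | T
T | F | T | T | T | T
T | F | T | T | F | T
T | F | T | F | T | T
T | F | T | F | F | T
T | F | F | T | T | F
T | F | F | T | F | F
T | F | F | F | T | F
T | F | F | F | F | F
F | T | T | T | T | F
F | T | T | T | F | T
F | T | T | F | T | F
F | T | T | F | F | T
F | T | F | T | T | T
F | T | F | T | F | F
F | T | F | F | T | T
F | T | F | F | F | F
F | F | T | T | T | F
F | F | T | T | F | T
F | F | T | F | T | F
F | F | T | F | F | T
F | F | F | T | T | T
F | F | F | T | F | F
F | F | F | F | T | T
F | F | F | F | F | F
The formula is true on 16 of the 32 rows.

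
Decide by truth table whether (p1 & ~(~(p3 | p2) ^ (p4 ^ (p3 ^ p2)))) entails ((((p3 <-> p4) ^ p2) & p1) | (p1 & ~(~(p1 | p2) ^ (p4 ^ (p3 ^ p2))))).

no

p1 | p2 | p3 | p4 | φ | ψ
-- | -- | -- | -- | - | -
F  | F  | F  | F  | F | F
F  | F  | F  | T  | F | F
F  | F  | T  | F  | F | F
F  | F  | T  | T  | F | F
F  | T  | F  | F  | F | F
F  | T  | F  | T  | F | F
F  | T  | T  | F  | F | F
F  | T  | T  | T  | F | F
T  | F  | F  | F  | F | T
T  | F  | F  | T  | T | F
T  | F  | T  | F  | F | F
T  | F  | T  | T  | T | T
T  | T  | F  | F  | F | F
T  | T  | F  | T  | T | T
T  | T  | T  | F  | T | T
T  | T  | T  | T  | F | F
At p1=T, p2=F, p3=F, p4=T we have φ true but ψ false, so φ does not entail ψ.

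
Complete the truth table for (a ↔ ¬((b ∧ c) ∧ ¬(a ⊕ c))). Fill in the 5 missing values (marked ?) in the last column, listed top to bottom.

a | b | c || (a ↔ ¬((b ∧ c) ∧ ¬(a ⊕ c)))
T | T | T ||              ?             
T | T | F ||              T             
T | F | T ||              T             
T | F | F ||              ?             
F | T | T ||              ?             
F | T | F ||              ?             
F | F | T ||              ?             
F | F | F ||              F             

Row a=T, b=T, c=T: ¬((b ∧ c) ∧ ¬(a ⊕ c)) = F, so (a ↔ ¬((b ∧ c) ∧ ¬(a ⊕ c))) = F.
Row a=T, b=F, c=F: ¬((b ∧ c) ∧ ¬(a ⊕ c)) = T, so (a ↔ ¬((b ∧ c) ∧ ¬(a ⊕ c))) = T.
Row a=F, b=T, c=T: ¬((b ∧ c) ∧ ¬(a ⊕ c)) = T, so (a ↔ ¬((b ∧ c) ∧ ¬(a ⊕ c))) = F.
Row a=F, b=T, c=F: ¬((b ∧ c) ∧ ¬(a ⊕ c)) = T, so (a ↔ ¬((b ∧ c) ∧ ¬(a ⊕ c))) = F.
Row a=F, b=F, c=T: ¬((b ∧ c) ∧ ¬(a ⊕ c)) = T, so (a ↔ ¬((b ∧ c) ∧ ¬(a ⊕ c))) = F.

F, T, F, F, F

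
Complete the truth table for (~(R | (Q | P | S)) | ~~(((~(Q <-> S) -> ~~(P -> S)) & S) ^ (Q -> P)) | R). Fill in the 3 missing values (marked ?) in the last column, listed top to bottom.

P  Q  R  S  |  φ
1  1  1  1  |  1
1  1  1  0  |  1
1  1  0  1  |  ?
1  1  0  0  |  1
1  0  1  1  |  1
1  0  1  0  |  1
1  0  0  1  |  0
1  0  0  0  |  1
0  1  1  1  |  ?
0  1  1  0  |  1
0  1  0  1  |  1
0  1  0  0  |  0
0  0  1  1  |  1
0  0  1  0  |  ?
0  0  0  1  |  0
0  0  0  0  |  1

0, 1, 1

Row P=1, Q=1, R=0, S=1: ~(R | (Q | P | S)) = 0, ~~(((~(Q <-> S) -> ~~(P -> S)) & S) ^ (Q -> P)) = 0, so the formula = 0.
Row P=0, Q=1, R=1, S=1: ~(R | (Q | P | S)) = 0, ~~(((~(Q <-> S) -> ~~(P -> S)) & S) ^ (Q -> P)) = 1, so the formula = 1.
Row P=0, Q=0, R=1, S=0: ~(R | (Q | P | S)) = 0, ~~(((~(Q <-> S) -> ~~(P -> S)) & S) ^ (Q -> P)) = 1, so the formula = 1.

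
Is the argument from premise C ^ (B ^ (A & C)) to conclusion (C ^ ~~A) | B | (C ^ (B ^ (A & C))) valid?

yes

A  B  C  |  φ  ψ
T  T  T  |  T  T
T  T  F  |  T  T
T  F  T  |  F  F
T  F  F  |  F  T
F  T  T  |  F  T
F  T  F  |  T  T
F  F  T  |  T  T
F  F  F  |  F  F
In every row where φ is true, ψ is also true, so φ ⊨ ψ.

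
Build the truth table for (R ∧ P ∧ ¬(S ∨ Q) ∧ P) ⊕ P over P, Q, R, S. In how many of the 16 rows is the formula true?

  P      Q      R      S    |  (S ∨ Q)  ¬(S ∨ Q)  (R ∧ P ∧ ¬(S ∨ Q) ∧ P)  ((R ∧ P ∧ ¬(S ∨ Q) ∧ P) ⊕ P)
 True   True   True   True  |    True    False            False                       True            
 True   True   True  False  |    True    False            False                       True            
 True   True  False   True  |    True    False            False                       True            
 True   True  False  False  |    True    False            False                       True            
 True  False   True   True  |    True    False            False                       True            
 True  False   True  False  |   False     True             True                      False            
 True  False  False   True  |    True    False            False                       True            
 True  False  False  False  |   False     True            False                       True            
False   True   True   True  |    True    False            False                      False            
False   True   True  False  |    True    False            False                      False            
False   True  False   True  |    True    False            False                      False            
False   True  False  False  |    True    False            False                      False            
False  False   True   True  |    True    False            False                      False            
False  False   True  False  |   False     True            False                      False            
False  False  False   True  |    True    False            False                      False            
False  False  False  False  |   False     True            False                      False            
The formula is true on 7 of the 16 rows.

7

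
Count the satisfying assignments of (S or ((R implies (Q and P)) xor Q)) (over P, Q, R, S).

P  Q  R  S  |  φ
T  T  T  T  |  T
T  T  T  F  |  F
T  T  F  T  |  T
T  T  F  F  |  F
T  F  T  T  |  T
T  F  T  F  |  F
T  F  F  T  |  T
T  F  F  F  |  T
F  T  T  T  |  T
F  T  T  F  |  T
F  T  F  T  |  T
F  T  F  F  |  F
F  F  T  T  |  T
F  F  T  F  |  F
F  F  F  T  |  T
F  F  F  F  |  T
The formula is true on 11 of the 16 rows.

11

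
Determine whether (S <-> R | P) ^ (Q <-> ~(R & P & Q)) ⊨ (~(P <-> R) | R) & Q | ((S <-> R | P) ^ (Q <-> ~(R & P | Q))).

no

P | Q | R | S | φ | ψ
- | - | - | - | - | -
0 | 0 | 0 | 0 | 1 | 1
0 | 0 | 0 | 1 | 0 | 0
0 | 0 | 1 | 0 | 0 | 0
0 | 0 | 1 | 1 | 1 | 1
0 | 1 | 0 | 0 | 0 | 1
0 | 1 | 0 | 1 | 1 | 0
0 | 1 | 1 | 0 | 1 | 1
0 | 1 | 1 | 1 | 0 | 1
1 | 0 | 0 | 0 | 0 | 0
1 | 0 | 0 | 1 | 1 | 1
1 | 0 | 1 | 0 | 0 | 1
1 | 0 | 1 | 1 | 1 | 0
1 | 1 | 0 | 0 | 1 | 1
1 | 1 | 0 | 1 | 0 | 1
1 | 1 | 1 | 0 | 0 | 1
1 | 1 | 1 | 1 | 1 | 1
At P=0, Q=1, R=0, S=1 we have φ true but ψ false, so φ does not entail ψ.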